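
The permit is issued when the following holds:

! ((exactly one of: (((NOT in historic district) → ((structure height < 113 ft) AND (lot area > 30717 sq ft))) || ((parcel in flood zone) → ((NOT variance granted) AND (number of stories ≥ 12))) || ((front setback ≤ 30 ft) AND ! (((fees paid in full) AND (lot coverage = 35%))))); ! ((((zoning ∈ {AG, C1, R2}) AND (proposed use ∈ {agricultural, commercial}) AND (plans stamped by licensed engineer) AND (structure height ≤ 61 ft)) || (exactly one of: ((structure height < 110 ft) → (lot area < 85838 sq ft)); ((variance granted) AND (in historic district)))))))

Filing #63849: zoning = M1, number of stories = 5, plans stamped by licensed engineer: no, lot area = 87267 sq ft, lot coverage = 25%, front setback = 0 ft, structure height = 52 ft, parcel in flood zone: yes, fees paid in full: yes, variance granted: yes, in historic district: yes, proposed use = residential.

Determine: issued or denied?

Atomic conditions:
  NOT in historic district: yes → false
  structure height < 113 ft: 52 < 113 is true
  lot area > 30717 sq ft: 87267 > 30717 is true
  parcel in flood zone: yes → true
  NOT variance granted: yes → false
  number of stories ≥ 12: 5 ≥ 12 is false
  front setback ≤ 30 ft: 0 ≤ 30 is true
  fees paid in full: yes → true
  lot coverage = 35%: 25 == 35 is false
  zoning ∈ {AG, C1, R2}: M1 is not in the set → false
  proposed use ∈ {agricultural, commercial}: residential is not in the set → false
  plans stamped by licensed engineer: no → false
  structure height ≤ 61 ft: 52 ≤ 61 is true
  structure height < 110 ft: 52 < 110 is true
  lot area < 85838 sq ft: 87267 < 85838 is false
  variance granted: yes → true
  in historic district: yes → true
Combine:
[1.1.1.2] true AND true = true
[1.1.1] false → true (antecedent false ⇒ implication holds) = true
[1.1.2.2] false AND false = false
[1.1.2] true → false = false
[1.1.3.2.1] true AND false = false
[1.1.3.2] NOT false = true
[1.1.3] true AND true = true
[1.1] true OR false OR true = true
[1.2.1.1] false AND false AND false AND true = false
[1.2.1.2.1] true → false = false
[1.2.1.2.2] true AND true = true
[1.2.1.2] exactly-one(false, true) = true
[1.2.1] false OR true = true
[1.2] NOT true = false
[1] exactly-one(true, false) = true
[root] NOT true = false
Overall: false → denied

Denied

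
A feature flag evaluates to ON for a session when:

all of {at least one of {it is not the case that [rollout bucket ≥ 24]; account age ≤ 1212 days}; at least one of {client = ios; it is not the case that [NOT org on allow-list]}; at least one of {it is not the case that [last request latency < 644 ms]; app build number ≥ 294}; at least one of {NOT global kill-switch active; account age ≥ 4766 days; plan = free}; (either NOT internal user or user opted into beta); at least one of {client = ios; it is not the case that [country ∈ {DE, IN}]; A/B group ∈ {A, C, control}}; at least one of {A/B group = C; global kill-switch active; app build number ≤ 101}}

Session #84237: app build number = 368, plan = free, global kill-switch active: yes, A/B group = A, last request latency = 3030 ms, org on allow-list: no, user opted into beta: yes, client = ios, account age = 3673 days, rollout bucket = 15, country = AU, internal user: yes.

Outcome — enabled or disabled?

Atomic conditions:
  rollout bucket ≥ 24: 15 ≥ 24 is false
  account age ≤ 1212 days: 3673 ≤ 1212 is false
  client = ios: ios == ios is true
  NOT org on allow-list: no → true
  last request latency < 644 ms: 3030 < 644 is false
  app build number ≥ 294: 368 ≥ 294 is true
  NOT global kill-switch active: yes → false
  account age ≥ 4766 days: 3673 ≥ 4766 is false
  plan = free: free == free is true
  NOT internal user: yes → false
  user opted into beta: yes → true
  country ∈ {DE, IN}: AU is not in the set → false
  A/B group ∈ {A, C, control}: A is in the set → true
  A/B group = C: A == C is false
  global kill-switch active: yes → true
  app build number ≤ 101: 368 ≤ 101 is false
Combine:
[1.1] NOT false = true
[1] true OR false = true
[2.2] NOT true = false
[2] true OR false = true
[3.1] NOT false = true
[3] true OR true = true
[4] false OR false OR true = true
[5] false OR true = true
[6.2] NOT false = true
[6] true OR true OR true = true
[7] false OR true OR false = true
[root] true AND true AND true AND true AND true AND true AND true = true
Overall: true → enabled

Enabled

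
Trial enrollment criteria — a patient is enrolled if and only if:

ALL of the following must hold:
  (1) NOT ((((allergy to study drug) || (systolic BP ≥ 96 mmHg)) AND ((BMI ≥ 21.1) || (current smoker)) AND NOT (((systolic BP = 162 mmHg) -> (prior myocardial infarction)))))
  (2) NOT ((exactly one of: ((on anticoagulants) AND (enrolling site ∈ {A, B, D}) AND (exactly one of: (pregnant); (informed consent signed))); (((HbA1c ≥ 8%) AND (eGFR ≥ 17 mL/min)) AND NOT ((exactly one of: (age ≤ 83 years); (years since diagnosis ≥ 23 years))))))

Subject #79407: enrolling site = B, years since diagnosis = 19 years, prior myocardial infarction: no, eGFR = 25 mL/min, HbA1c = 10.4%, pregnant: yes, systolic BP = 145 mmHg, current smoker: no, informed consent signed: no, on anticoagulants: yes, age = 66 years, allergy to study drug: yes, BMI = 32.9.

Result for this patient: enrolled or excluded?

Atomic conditions:
  allergy to study drug: yes → true
  systolic BP ≥ 96 mmHg: 145 ≥ 96 is true
  BMI ≥ 21.1: 32.9 ≥ 21.1 is true
  current smoker: no → false
  systolic BP = 162 mmHg: 145 == 162 is false
  prior myocardial infarction: no → false
  on anticoagulants: yes → true
  enrolling site ∈ {A, B, D}: B is in the set → true
  pregnant: yes → true
  informed consent signed: no → false
  HbA1c ≥ 8%: 10.4 ≥ 8 is true
  eGFR ≥ 17 mL/min: 25 ≥ 17 is true
  age ≤ 83 years: 66 ≤ 83 is true
  years since diagnosis ≥ 23 years: 19 ≥ 23 is false
Combine:
[1.1.1] true OR true = true
[1.1.2] true OR false = true
[1.1.3.1] false → false (antecedent false ⇒ implication holds) = true
[1.1.3] NOT true = false
[1.1] true AND true AND false = false
[1] NOT false = true
[2.1.1.3] exactly-one(true, false) = true
[2.1.1] true AND true AND true = true
[2.1.2.1] true AND true = true
[2.1.2.2.1] exactly-one(true, false) = true
[2.1.2.2] NOT true = false
[2.1.2] true AND false = false
[2.1] exactly-one(true, false) = true
[2] NOT true = false
[root] true AND false = false
Overall: false → excluded

Excluded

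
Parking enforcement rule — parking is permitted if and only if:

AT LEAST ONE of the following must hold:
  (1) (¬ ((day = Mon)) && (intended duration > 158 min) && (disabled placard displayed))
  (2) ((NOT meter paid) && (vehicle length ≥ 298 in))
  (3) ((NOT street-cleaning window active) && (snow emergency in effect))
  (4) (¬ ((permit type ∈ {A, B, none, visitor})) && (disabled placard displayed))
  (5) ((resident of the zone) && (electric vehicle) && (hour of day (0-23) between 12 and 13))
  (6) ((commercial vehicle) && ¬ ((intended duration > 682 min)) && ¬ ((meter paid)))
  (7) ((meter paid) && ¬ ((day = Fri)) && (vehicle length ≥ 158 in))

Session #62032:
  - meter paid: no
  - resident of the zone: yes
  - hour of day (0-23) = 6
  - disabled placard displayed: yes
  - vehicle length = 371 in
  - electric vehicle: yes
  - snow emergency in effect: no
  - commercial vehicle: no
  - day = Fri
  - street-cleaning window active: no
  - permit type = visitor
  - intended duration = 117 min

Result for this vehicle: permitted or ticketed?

Permitted

Atomic conditions:
  day = Mon: Fri == Mon is false
  intended duration > 158 min: 117 > 158 is false
  disabled placard displayed: yes → true
  NOT meter paid: no → true
  vehicle length ≥ 298 in: 371 ≥ 298 is true
  NOT street-cleaning window active: no → true
  snow emergency in effect: no → false
  permit type ∈ {A, B, none, visitor}: visitor is in the set → true
  resident of the zone: yes → true
  electric vehicle: yes → true
  hour of day (0-23) between 12 and 13: 6 in [12, 13] is false
  commercial vehicle: no → false
  intended duration > 682 min: 117 > 682 is false
  meter paid: no → false
  day = Fri: Fri == Fri is true
  vehicle length ≥ 158 in: 371 ≥ 158 is true
Combine:
[1.1] NOT false = true
[1] true AND false AND true = false
[2] true AND true = true
[3] true AND false = false
[4.1] NOT true = false
[4] false AND true = false
[5] true AND true AND false = false
[6.2] NOT false = true
[6.3] NOT false = true
[6] false AND true AND true = false
[7.2] NOT true = false
[7] false AND false AND true = false
[root] false OR true OR false OR false OR false OR false OR false = true
Overall: true → permitted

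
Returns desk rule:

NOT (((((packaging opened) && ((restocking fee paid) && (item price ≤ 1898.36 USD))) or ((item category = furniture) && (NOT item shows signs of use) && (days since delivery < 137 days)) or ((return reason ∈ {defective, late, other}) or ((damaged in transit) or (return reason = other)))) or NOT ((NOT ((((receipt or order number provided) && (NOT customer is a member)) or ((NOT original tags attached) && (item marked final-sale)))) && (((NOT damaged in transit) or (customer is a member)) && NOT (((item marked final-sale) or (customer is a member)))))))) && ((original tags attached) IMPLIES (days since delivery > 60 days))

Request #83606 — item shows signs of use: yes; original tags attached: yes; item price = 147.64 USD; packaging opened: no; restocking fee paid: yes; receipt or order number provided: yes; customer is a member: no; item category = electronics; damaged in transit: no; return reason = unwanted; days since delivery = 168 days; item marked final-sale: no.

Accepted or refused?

Refused

Atomic conditions:
  packaging opened: no → false
  restocking fee paid: yes → true
  item price ≤ 1898.36 USD: 147.64 ≤ 1898.36 is true
  item category = furniture: electronics == furniture is false
  NOT item shows signs of use: yes → false
  days since delivery < 137 days: 168 < 137 is false
  return reason ∈ {defective, late, other}: unwanted is not in the set → false
  damaged in transit: no → false
  return reason = other: unwanted == other is false
  receipt or order number provided: yes → true
  NOT customer is a member: no → true
  NOT original tags attached: yes → false
  item marked final-sale: no → false
  NOT damaged in transit: no → true
  customer is a member: no → false
  original tags attached: yes → true
  days since delivery > 60 days: 168 > 60 is true
Combine:
[1.1.1.1.2] true AND true = true
[1.1.1.1] false AND true = false
[1.1.1.2] false AND false AND false = false
[1.1.1.3.2] false OR false = false
[1.1.1.3] false OR false = false
[1.1.1] false OR false OR false = false
[1.1.2.1.1.1.1] true AND true = true
[1.1.2.1.1.1.2] false AND false = false
[1.1.2.1.1.1] true OR false = true
[1.1.2.1.1] NOT true = false
[1.1.2.1.2.1] true OR false = true
[1.1.2.1.2.2.1] false OR false = false
[1.1.2.1.2.2] NOT false = true
[1.1.2.1.2] true AND true = true
[1.1.2.1] false AND true = false
[1.1.2] NOT false = true
[1.1] false OR true = true
[1] NOT true = false
[2] true → true = true
[root] false AND true = false
Overall: false → refused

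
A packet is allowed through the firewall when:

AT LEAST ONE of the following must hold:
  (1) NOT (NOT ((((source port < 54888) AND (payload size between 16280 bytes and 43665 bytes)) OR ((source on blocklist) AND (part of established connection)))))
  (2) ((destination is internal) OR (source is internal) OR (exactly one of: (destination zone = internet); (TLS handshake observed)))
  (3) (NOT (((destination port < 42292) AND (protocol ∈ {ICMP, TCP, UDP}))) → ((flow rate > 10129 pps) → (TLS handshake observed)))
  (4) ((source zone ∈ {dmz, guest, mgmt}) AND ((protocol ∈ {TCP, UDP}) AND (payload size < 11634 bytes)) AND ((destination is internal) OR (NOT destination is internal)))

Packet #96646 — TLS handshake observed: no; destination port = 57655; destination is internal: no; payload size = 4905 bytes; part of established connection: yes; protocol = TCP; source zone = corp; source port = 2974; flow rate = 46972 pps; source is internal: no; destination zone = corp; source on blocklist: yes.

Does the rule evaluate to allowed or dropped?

Atomic conditions:
  source port < 54888: 2974 < 54888 is true
  payload size between 16280 bytes and 43665 bytes: 4905 in [16280, 43665] is false
  source on blocklist: yes → true
  part of established connection: yes → true
  destination is internal: no → false
  source is internal: no → false
  destination zone = internet: corp == internet is false
  TLS handshake observed: no → false
  destination port < 42292: 57655 < 42292 is false
  protocol ∈ {ICMP, TCP, UDP}: TCP is in the set → true
  flow rate > 10129 pps: 46972 > 10129 is true
  source zone ∈ {dmz, guest, mgmt}: corp is not in the set → false
  protocol ∈ {TCP, UDP}: TCP is in the set → true
  payload size < 11634 bytes: 4905 < 11634 is true
  NOT destination is internal: no → true
Combine:
[1.1.1.1] true AND false = false
[1.1.1.2] true AND true = true
[1.1.1] false OR true = true
[1.1] NOT true = false
[1] NOT false = true
[2.3] exactly-one(false, false) = false
[2] false OR false OR false = false
[3.1.1] false AND true = false
[3.1] NOT false = true
[3.2] true → false = false
[3] true → false = false
[4.2] true AND true = true
[4.3] false OR true = true
[4] false AND true AND true = false
[root] true OR false OR false OR false = true
Overall: true → allowed

Allowed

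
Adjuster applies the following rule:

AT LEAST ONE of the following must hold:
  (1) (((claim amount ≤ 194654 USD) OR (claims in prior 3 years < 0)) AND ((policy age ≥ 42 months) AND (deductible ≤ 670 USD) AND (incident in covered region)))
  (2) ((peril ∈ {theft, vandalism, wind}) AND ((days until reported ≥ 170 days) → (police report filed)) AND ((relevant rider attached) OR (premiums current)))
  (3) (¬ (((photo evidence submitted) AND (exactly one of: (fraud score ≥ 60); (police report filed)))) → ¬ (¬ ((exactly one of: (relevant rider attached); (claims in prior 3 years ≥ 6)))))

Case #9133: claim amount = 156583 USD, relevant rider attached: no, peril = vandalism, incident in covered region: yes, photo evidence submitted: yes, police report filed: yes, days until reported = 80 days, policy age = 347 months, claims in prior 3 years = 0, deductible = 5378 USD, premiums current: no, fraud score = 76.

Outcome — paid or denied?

Denied

Atomic conditions:
  claim amount ≤ 194654 USD: 156583 ≤ 194654 is true
  claims in prior 3 years < 0: 0 < 0 is false
  policy age ≥ 42 months: 347 ≥ 42 is true
  deductible ≤ 670 USD: 5378 ≤ 670 is false
  incident in covered region: yes → true
  peril ∈ {theft, vandalism, wind}: vandalism is in the set → true
  days until reported ≥ 170 days: 80 ≥ 170 is false
  police report filed: yes → true
  relevant rider attached: no → false
  premiums current: no → false
  photo evidence submitted: yes → true
  fraud score ≥ 60: 76 ≥ 60 is true
  claims in prior 3 years ≥ 6: 0 ≥ 6 is false
Combine:
[1.1] true OR false = true
[1.2] true AND false AND true = false
[1] true AND false = false
[2.2] false → true (antecedent false ⇒ implication holds) = true
[2.3] false OR false = false
[2] true AND true AND false = false
[3.1.1.2] exactly-one(true, true) = false
[3.1.1] true AND false = false
[3.1] NOT false = true
[3.2.1.1] exactly-one(false, false) = false
[3.2.1] NOT false = true
[3.2] NOT true = false
[3] true → false = false
[root] false OR false OR false = false
Overall: false → denied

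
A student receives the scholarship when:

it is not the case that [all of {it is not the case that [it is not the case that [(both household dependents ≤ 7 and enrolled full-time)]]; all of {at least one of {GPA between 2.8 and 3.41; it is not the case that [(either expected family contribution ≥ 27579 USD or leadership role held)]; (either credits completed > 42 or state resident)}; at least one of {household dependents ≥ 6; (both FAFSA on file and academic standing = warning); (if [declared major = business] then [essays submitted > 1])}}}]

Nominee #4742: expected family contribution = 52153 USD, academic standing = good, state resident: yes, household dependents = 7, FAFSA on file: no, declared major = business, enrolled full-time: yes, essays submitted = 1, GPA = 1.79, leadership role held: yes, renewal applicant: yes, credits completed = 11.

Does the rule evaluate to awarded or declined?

Declined

Atomic conditions:
  household dependents ≤ 7: 7 ≤ 7 is true
  enrolled full-time: yes → true
  GPA between 2.8 and 3.41: 1.79 in [2.8, 3.41] is false
  expected family contribution ≥ 27579 USD: 52153 ≥ 27579 is true
  leadership role held: yes → true
  credits completed > 42: 11 > 42 is false
  state resident: yes → true
  household dependents ≥ 6: 7 ≥ 6 is true
  FAFSA on file: no → false
  academic standing = warning: good == warning is false
  declared major = business: business == business is true
  essays submitted > 1: 1 > 1 is false
Combine:
[1.1.1.1] true AND true = true
[1.1.1] NOT true = false
[1.1] NOT false = true
[1.2.1.2.1] true OR true = true
[1.2.1.2] NOT true = false
[1.2.1.3] false OR true = true
[1.2.1] false OR false OR true = true
[1.2.2.2] false AND false = false
[1.2.2.3] true → false = false
[1.2.2] true OR false OR false = true
[1.2] true AND true = true
[1] true AND true = true
[root] NOT true = false
Overall: false → declined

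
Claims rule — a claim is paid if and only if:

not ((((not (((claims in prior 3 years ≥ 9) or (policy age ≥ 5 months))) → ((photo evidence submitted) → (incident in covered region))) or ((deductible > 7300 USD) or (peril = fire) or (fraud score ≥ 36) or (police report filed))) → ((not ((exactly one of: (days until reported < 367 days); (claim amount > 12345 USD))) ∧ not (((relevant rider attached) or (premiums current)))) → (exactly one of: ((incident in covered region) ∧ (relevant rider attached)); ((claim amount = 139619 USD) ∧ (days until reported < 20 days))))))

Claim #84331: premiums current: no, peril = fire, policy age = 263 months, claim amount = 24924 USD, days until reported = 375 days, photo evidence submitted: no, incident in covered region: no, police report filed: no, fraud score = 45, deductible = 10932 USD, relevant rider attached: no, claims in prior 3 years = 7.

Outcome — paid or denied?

Atomic conditions:
  claims in prior 3 years ≥ 9: 7 ≥ 9 is false
  policy age ≥ 5 months: 263 ≥ 5 is true
  photo evidence submitted: no → false
  incident in covered region: no → false
  deductible > 7300 USD: 10932 > 7300 is true
  peril = fire: fire == fire is true
  fraud score ≥ 36: 45 ≥ 36 is true
  police report filed: no → false
  days until reported < 367 days: 375 < 367 is false
  claim amount > 12345 USD: 24924 > 12345 is true
  relevant rider attached: no → false
  premiums current: no → false
  claim amount = 139619 USD: 24924 == 139619 is false
  days until reported < 20 days: 375 < 20 is false
Combine:
[1.1.1.1.1] false OR true = true
[1.1.1.1] NOT true = false
[1.1.1.2] false → false (antecedent false ⇒ implication holds) = true
[1.1.1] false → true (antecedent false ⇒ implication holds) = true
[1.1.2] true OR true OR true OR false = true
[1.1] true OR true = true
[1.2.1.1.1] exactly-one(false, true) = true
[1.2.1.1] NOT true = false
[1.2.1.2.1] false OR false = false
[1.2.1.2] NOT false = true
[1.2.1] false AND true = false
[1.2.2.1] false AND false = false
[1.2.2.2] false AND false = false
[1.2.2] exactly-one(false, false) = false
[1.2] false → false (antecedent false ⇒ implication holds) = true
[1] true → true = true
[root] NOT true = false
Overall: false → denied

Denied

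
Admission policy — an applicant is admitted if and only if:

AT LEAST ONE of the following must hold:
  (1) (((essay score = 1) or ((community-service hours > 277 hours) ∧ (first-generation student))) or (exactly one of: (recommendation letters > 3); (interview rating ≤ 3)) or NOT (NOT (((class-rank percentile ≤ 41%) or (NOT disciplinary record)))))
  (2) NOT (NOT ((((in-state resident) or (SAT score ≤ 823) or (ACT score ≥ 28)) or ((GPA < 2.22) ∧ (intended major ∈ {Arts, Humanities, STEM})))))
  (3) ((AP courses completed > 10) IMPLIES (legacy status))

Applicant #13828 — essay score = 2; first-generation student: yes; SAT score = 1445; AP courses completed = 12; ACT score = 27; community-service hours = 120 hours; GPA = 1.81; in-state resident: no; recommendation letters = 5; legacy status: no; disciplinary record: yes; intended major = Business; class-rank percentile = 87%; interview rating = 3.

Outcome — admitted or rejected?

Rejected

Atomic conditions:
  essay score = 1: 2 == 1 is false
  community-service hours > 277 hours: 120 > 277 is false
  first-generation student: yes → true
  recommendation letters > 3: 5 > 3 is true
  interview rating ≤ 3: 3 ≤ 3 is true
  class-rank percentile ≤ 41%: 87 ≤ 41 is false
  NOT disciplinary record: yes → false
  in-state resident: no → false
  SAT score ≤ 823: 1445 ≤ 823 is false
  ACT score ≥ 28: 27 ≥ 28 is false
  GPA < 2.22: 1.81 < 2.22 is true
  intended major ∈ {Arts, Humanities, STEM}: Business is not in the set → false
  AP courses completed > 10: 12 > 10 is true
  legacy status: no → false
Combine:
[1.1.2] false AND true = false
[1.1] false OR false = false
[1.2] exactly-one(true, true) = false
[1.3.1.1] false OR false = false
[1.3.1] NOT false = true
[1.3] NOT true = false
[1] false OR false OR false = false
[2.1.1.1] false OR false OR false = false
[2.1.1.2] true AND false = false
[2.1.1] false OR false = false
[2.1] NOT false = true
[2] NOT true = false
[3] true → false = false
[root] false OR false OR false = false
Overall: false → rejected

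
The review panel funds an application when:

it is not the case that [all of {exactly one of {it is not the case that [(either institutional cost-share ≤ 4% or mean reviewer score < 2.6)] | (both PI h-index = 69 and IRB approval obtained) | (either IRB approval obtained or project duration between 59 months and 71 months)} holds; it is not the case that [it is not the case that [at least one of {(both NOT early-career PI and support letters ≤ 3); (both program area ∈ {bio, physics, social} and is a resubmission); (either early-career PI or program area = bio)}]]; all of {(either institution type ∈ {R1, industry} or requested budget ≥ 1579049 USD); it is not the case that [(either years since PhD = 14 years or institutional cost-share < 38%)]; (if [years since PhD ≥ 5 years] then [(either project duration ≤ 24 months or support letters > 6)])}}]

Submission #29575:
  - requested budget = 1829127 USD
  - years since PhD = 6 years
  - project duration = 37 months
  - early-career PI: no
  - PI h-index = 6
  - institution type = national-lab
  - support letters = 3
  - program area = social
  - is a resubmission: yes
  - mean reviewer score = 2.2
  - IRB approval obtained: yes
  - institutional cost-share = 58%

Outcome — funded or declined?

Atomic conditions:
  institutional cost-share ≤ 4%: 58 ≤ 4 is false
  mean reviewer score < 2.6: 2.2 < 2.6 is true
  PI h-index = 69: 6 == 69 is false
  IRB approval obtained: yes → true
  project duration between 59 months and 71 months: 37 in [59, 71] is false
  NOT early-career PI: no → true
  support letters ≤ 3: 3 ≤ 3 is true
  program area ∈ {bio, physics, social}: social is in the set → true
  is a resubmission: yes → true
  early-career PI: no → false
  program area = bio: social == bio is false
  institution type ∈ {R1, industry}: national-lab is not in the set → false
  requested budget ≥ 1579049 USD: 1829127 ≥ 1579049 is true
  years since PhD = 14 years: 6 == 14 is false
  institutional cost-share < 38%: 58 < 38 is false
  years since PhD ≥ 5 years: 6 ≥ 5 is true
  project duration ≤ 24 months: 37 ≤ 24 is false
  support letters > 6: 3 > 6 is false
Combine:
[1.1.1.1] false OR true = true
[1.1.1] NOT true = false
[1.1.2] false AND true = false
[1.1.3] true OR false = true
[1.1] exactly-one(false, false, true) = true
[1.2.1.1.1] true AND true = true
[1.2.1.1.2] true AND true = true
[1.2.1.1.3] false OR false = false
[1.2.1.1] true OR true OR false = true
[1.2.1] NOT true = false
[1.2] NOT false = true
[1.3.1] false OR true = true
[1.3.2.1] false OR false = false
[1.3.2] NOT false = true
[1.3.3.2] false OR false = false
[1.3.3] true → false = false
[1.3] true AND true AND false = false
[1] true AND true AND false = false
[root] NOT false = true
Overall: true → funded

Funded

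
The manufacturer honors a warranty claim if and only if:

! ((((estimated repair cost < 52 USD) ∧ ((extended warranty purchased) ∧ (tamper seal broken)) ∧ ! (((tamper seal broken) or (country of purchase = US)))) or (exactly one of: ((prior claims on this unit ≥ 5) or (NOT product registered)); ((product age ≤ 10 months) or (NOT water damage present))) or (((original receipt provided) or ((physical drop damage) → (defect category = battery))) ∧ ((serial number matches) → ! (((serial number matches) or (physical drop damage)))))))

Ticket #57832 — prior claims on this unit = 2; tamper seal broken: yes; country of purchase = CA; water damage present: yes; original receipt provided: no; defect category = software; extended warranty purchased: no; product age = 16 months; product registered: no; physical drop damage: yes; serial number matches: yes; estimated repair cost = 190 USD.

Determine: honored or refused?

Atomic conditions:
  estimated repair cost < 52 USD: 190 < 52 is false
  extended warranty purchased: no → false
  tamper seal broken: yes → true
  country of purchase = US: CA == US is false
  prior claims on this unit ≥ 5: 2 ≥ 5 is false
  NOT product registered: no → true
  product age ≤ 10 months: 16 ≤ 10 is false
  NOT water damage present: yes → false
  original receipt provided: no → false
  physical drop damage: yes → true
  defect category = battery: software == battery is false
  serial number matches: yes → true
Combine:
[1.1.2] false AND true = false
[1.1.3.1] true OR false = true
[1.1.3] NOT true = false
[1.1] false AND false AND false = false
[1.2.1] false OR true = true
[1.2.2] false OR false = false
[1.2] exactly-one(true, false) = true
[1.3.1.2] true → false = false
[1.3.1] false OR false = false
[1.3.2.2.1] true OR true = true
[1.3.2.2] NOT true = false
[1.3.2] true → false = false
[1.3] false AND false = false
[1] false OR true OR false = true
[root] NOT true = false
Overall: false → refused

Refused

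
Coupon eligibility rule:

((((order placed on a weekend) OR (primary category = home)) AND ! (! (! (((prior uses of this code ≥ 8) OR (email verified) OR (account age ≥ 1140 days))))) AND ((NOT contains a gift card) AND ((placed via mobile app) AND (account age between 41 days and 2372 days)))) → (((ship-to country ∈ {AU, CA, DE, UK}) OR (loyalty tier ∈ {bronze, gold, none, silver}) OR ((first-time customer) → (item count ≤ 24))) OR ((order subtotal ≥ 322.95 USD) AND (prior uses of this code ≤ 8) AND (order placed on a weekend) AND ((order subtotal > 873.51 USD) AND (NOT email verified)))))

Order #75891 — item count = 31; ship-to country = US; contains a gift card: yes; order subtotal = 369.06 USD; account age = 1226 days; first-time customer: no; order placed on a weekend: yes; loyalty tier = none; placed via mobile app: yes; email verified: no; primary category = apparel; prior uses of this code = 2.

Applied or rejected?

Atomic conditions:
  order placed on a weekend: yes → true
  primary category = home: apparel == home is false
  prior uses of this code ≥ 8: 2 ≥ 8 is false
  email verified: no → false
  account age ≥ 1140 days: 1226 ≥ 1140 is true
  NOT contains a gift card: yes → false
  placed via mobile app: yes → true
  account age between 41 days and 2372 days: 1226 in [41, 2372] is true
  ship-to country ∈ {AU, CA, DE, UK}: US is not in the set → false
  loyalty tier ∈ {bronze, gold, none, silver}: none is in the set → true
  first-time customer: no → false
  item count ≤ 24: 31 ≤ 24 is false
  order subtotal ≥ 322.95 USD: 369.06 ≥ 322.95 is true
  prior uses of this code ≤ 8: 2 ≤ 8 is true
  order subtotal > 873.51 USD: 369.06 > 873.51 is false
  NOT email verified: no → true
Combine:
[1.1] true OR false = true
[1.2.1.1.1] false OR false OR true = true
[1.2.1.1] NOT true = false
[1.2.1] NOT false = true
[1.2] NOT true = false
[1.3.2] true AND true = true
[1.3] false AND true = false
[1] true AND false AND false = false
[2.1.3] false → false (antecedent false ⇒ implication holds) = true
[2.1] false OR true OR true = true
[2.2.4] false AND true = false
[2.2] true AND true AND true AND false = false
[2] true OR false = true
[root] false → true (antecedent false ⇒ implication holds) = true
Overall: true → applied

Applied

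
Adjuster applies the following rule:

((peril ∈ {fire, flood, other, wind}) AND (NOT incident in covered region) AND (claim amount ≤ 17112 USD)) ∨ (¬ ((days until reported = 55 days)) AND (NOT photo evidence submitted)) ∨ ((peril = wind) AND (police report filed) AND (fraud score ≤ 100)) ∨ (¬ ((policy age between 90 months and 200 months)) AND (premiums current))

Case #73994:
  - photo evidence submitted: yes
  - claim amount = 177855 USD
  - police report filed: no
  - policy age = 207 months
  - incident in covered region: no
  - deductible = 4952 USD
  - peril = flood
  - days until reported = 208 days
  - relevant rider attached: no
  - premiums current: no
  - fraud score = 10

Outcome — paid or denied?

Denied

Atomic conditions:
  peril ∈ {fire, flood, other, wind}: flood is in the set → true
  NOT incident in covered region: no → true
  claim amount ≤ 17112 USD: 177855 ≤ 17112 is false
  days until reported = 55 days: 208 == 55 is false
  NOT photo evidence submitted: yes → false
  peril = wind: flood == wind is false
  police report filed: no → false
  fraud score ≤ 100: 10 ≤ 100 is true
  policy age between 90 months and 200 months: 207 in [90, 200] is false
  premiums current: no → false
Combine:
[1] true AND true AND false = false
[2.1] NOT false = true
[2] true AND false = false
[3] false AND false AND true = false
[4.1] NOT false = true
[4] true AND false = false
[root] false OR false OR false OR false = false
Overall: false → denied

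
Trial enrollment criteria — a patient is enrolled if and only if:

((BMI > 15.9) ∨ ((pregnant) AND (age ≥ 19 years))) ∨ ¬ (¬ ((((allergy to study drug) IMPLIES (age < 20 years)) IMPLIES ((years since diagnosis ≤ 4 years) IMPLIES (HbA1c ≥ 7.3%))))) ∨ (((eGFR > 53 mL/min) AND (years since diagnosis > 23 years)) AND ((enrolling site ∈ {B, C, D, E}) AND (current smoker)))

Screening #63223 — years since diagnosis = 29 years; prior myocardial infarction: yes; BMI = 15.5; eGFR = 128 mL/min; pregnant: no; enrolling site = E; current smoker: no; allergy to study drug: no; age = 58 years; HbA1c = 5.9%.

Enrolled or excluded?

Atomic conditions:
  BMI > 15.9: 15.5 > 15.9 is false
  pregnant: no → false
  age ≥ 19 years: 58 ≥ 19 is true
  allergy to study drug: no → false
  age < 20 years: 58 < 20 is false
  years since diagnosis ≤ 4 years: 29 ≤ 4 is false
  HbA1c ≥ 7.3%: 5.9 ≥ 7.3 is false
  eGFR > 53 mL/min: 128 > 53 is true
  years since diagnosis > 23 years: 29 > 23 is true
  enrolling site ∈ {B, C, D, E}: E is in the set → true
  current smoker: no → false
Combine:
[1.2] false AND true = false
[1] false OR false = false
[2.1.1.1] false → false (antecedent false ⇒ implication holds) = true
[2.1.1.2] false → false (antecedent false ⇒ implication holds) = true
[2.1.1] true → true = true
[2.1] NOT true = false
[2] NOT false = true
[3.1] true AND true = true
[3.2] true AND false = false
[3] true AND false = false
[root] false OR true OR false = true
Overall: true → enrolled

Enrolled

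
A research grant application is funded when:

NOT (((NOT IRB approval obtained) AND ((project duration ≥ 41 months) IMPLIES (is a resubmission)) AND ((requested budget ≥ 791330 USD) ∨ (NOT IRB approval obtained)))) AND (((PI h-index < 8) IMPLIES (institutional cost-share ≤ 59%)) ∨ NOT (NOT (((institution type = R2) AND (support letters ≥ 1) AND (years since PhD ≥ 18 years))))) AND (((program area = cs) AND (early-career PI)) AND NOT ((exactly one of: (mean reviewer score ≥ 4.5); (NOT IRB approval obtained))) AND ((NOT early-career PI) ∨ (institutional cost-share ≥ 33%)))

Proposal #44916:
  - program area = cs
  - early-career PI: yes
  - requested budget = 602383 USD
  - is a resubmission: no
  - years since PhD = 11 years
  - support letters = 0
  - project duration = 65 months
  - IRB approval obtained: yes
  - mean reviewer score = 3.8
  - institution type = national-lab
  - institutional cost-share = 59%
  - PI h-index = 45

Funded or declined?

Funded

Atomic conditions:
  NOT IRB approval obtained: yes → false
  project duration ≥ 41 months: 65 ≥ 41 is true
  is a resubmission: no → false
  requested budget ≥ 791330 USD: 602383 ≥ 791330 is false
  PI h-index < 8: 45 < 8 is false
  institutional cost-share ≤ 59%: 59 ≤ 59 is true
  institution type = R2: national-lab == R2 is false
  support letters ≥ 1: 0 ≥ 1 is false
  years since PhD ≥ 18 years: 11 ≥ 18 is false
  program area = cs: cs == cs is true
  early-career PI: yes → true
  mean reviewer score ≥ 4.5: 3.8 ≥ 4.5 is false
  NOT early-career PI: yes → false
  institutional cost-share ≥ 33%: 59 ≥ 33 is true
Combine:
[1.1.2] true → false = false
[1.1.3] false OR false = false
[1.1] false AND false AND false = false
[1] NOT false = true
[2.1] false → true (antecedent false ⇒ implication holds) = true
[2.2.1.1] false AND false AND false = false
[2.2.1] NOT false = true
[2.2] NOT true = false
[2] true OR false = true
[3.1] true AND true = true
[3.2.1] exactly-one(false, false) = false
[3.2] NOT false = true
[3.3] false OR true = true
[3] true AND true AND true = true
[root] true AND true AND true = true
Overall: true → funded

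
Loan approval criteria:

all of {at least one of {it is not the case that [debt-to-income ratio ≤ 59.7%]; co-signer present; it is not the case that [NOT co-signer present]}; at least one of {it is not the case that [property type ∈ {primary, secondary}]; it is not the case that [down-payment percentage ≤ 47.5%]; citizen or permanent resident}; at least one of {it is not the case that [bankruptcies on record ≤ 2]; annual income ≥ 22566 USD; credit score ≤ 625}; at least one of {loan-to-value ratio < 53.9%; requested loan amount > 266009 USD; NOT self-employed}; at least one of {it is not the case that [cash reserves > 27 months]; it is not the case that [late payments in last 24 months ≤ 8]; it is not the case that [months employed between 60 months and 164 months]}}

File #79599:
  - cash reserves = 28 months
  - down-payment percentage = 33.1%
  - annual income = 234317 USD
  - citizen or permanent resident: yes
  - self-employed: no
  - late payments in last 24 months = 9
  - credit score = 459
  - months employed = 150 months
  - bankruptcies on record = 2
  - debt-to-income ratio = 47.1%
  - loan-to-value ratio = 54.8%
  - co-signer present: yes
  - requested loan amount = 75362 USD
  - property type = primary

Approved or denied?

Atomic conditions:
  debt-to-income ratio ≤ 59.7%: 47.1 ≤ 59.7 is true
  co-signer present: yes → true
  NOT co-signer present: yes → false
  property type ∈ {primary, secondary}: primary is in the set → true
  down-payment percentage ≤ 47.5%: 33.1 ≤ 47.5 is true
  citizen or permanent resident: yes → true
  bankruptcies on record ≤ 2: 2 ≤ 2 is true
  annual income ≥ 22566 USD: 234317 ≥ 22566 is true
  credit score ≤ 625: 459 ≤ 625 is true
  loan-to-value ratio < 53.9%: 54.8 < 53.9 is false
  requested loan amount > 266009 USD: 75362 > 266009 is false
  NOT self-employed: no → true
  cash reserves > 27 months: 28 > 27 is true
  late payments in last 24 months ≤ 8: 9 ≤ 8 is false
  months employed between 60 months and 164 months: 150 in [60, 164] is true
Combine:
[1.1] NOT true = false
[1.3] NOT false = true
[1] false OR true OR true = true
[2.1] NOT true = false
[2.2] NOT true = false
[2] false OR false OR true = true
[3.1] NOT true = false
[3] false OR true OR true = true
[4] false OR false OR true = true
[5.1] NOT true = false
[5.2] NOT false = true
[5.3] NOT true = false
[5] false OR true OR false = true
[root] true AND true AND true AND true AND true = true
Overall: true → approved

Approved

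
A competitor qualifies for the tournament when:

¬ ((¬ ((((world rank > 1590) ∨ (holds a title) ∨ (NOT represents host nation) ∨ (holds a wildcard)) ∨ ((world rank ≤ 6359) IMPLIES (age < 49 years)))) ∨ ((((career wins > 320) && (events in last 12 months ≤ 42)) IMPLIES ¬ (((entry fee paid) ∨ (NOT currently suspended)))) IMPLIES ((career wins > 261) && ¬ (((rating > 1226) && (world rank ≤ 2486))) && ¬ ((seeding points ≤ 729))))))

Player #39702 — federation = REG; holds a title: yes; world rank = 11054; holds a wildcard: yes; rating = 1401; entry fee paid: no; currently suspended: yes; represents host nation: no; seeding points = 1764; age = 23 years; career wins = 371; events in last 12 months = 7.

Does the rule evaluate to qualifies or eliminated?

Eliminated

Atomic conditions:
  world rank > 1590: 11054 > 1590 is true
  holds a title: yes → true
  NOT represents host nation: no → true
  holds a wildcard: yes → true
  world rank ≤ 6359: 11054 ≤ 6359 is false
  age < 49 years: 23 < 49 is true
  career wins > 320: 371 > 320 is true
  events in last 12 months ≤ 42: 7 ≤ 42 is true
  entry fee paid: no → false
  NOT currently suspended: yes → false
  career wins > 261: 371 > 261 is true
  rating > 1226: 1401 > 1226 is true
  world rank ≤ 2486: 11054 ≤ 2486 is false
  seeding points ≤ 729: 1764 ≤ 729 is false
Combine:
[1.1.1.1] true OR true OR true OR true = true
[1.1.1.2] false → true (antecedent false ⇒ implication holds) = true
[1.1.1] true OR true = true
[1.1] NOT true = false
[1.2.1.1] true AND true = true
[1.2.1.2.1] false OR false = false
[1.2.1.2] NOT false = true
[1.2.1] true → true = true
[1.2.2.2.1] true AND false = false
[1.2.2.2] NOT false = true
[1.2.2.3] NOT false = true
[1.2.2] true AND true AND true = true
[1.2] true → true = true
[1] false OR true = true
[root] NOT true = false
Overall: false → eliminated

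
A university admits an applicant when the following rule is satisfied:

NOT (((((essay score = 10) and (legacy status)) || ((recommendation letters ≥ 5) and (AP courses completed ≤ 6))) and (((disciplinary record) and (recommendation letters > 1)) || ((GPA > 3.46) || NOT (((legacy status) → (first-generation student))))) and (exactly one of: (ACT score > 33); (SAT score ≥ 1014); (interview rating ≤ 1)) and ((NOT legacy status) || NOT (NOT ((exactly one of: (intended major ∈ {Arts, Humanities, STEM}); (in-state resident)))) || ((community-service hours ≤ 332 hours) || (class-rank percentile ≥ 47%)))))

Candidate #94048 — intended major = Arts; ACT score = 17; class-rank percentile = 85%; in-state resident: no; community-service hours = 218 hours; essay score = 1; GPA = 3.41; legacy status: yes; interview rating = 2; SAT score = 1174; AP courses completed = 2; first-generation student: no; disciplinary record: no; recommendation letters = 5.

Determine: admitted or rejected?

Rejected

Atomic conditions:
  essay score = 10: 1 == 10 is false
  legacy status: yes → true
  recommendation letters ≥ 5: 5 ≥ 5 is true
  AP courses completed ≤ 6: 2 ≤ 6 is true
  disciplinary record: no → false
  recommendation letters > 1: 5 > 1 is true
  GPA > 3.46: 3.41 > 3.46 is false
  first-generation student: no → false
  ACT score > 33: 17 > 33 is false
  SAT score ≥ 1014: 1174 ≥ 1014 is true
  interview rating ≤ 1: 2 ≤ 1 is false
  NOT legacy status: yes → false
  intended major ∈ {Arts, Humanities, STEM}: Arts is in the set → true
  in-state resident: no → false
  community-service hours ≤ 332 hours: 218 ≤ 332 is true
  class-rank percentile ≥ 47%: 85 ≥ 47 is true
Combine:
[1.1.1] false AND true = false
[1.1.2] true AND true = true
[1.1] false OR true = true
[1.2.1] false AND true = false
[1.2.2.2.1] true → false = false
[1.2.2.2] NOT false = true
[1.2.2] false OR true = true
[1.2] false OR true = true
[1.3] exactly-one(false, true, false) = true
[1.4.2.1.1] exactly-one(true, false) = true
[1.4.2.1] NOT true = false
[1.4.2] NOT false = true
[1.4.3] true OR true = true
[1.4] false OR true OR true = true
[1] true AND true AND true AND true = true
[root] NOT true = false
Overall: false → rejected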